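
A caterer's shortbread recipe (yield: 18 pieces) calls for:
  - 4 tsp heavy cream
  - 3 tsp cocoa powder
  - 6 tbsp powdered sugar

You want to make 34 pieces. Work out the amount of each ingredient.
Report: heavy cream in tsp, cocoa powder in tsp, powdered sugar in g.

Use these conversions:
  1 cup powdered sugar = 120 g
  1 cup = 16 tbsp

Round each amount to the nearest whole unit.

heavy cream: 8 tsp; cocoa powder: 6 tsp; powdered sugar: 85 g

Scaling factor: 34/18 = 17/9.
heavy cream: 4 tsp × 17/9 ≈ 8 tsp
cocoa powder: 3 tsp × 17/9 ≈ 6 tsp
powdered sugar: 6 tbsp × 17/9 ÷ 16 tbsp/cup × 120 g/cup = 85 g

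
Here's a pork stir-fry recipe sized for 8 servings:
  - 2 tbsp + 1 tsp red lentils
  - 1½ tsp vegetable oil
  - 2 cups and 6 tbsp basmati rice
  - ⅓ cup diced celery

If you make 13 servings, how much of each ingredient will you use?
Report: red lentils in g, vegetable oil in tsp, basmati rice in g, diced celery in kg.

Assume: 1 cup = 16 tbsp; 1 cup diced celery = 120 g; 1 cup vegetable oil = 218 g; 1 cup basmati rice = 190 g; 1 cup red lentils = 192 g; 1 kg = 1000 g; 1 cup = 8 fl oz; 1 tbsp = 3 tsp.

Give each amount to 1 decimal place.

red lentils: 45.5 g; vegetable oil: 2.4 tsp; basmati rice: 733.3 g; diced celery: 0.1 kg

Scaling factor: 13/8 = 1.625.
red lentils: (2 tbsp + 1 tsp = 7/3 tbsp) × 13/8 ÷ 16 tbsp/cup × 192 g/cup = 45.5 g
vegetable oil: 1.5 tsp × 13/8 ≈ 2.4 tsp
basmati rice: (2 cup + 6 tbsp = 2.375 cup) × 13/8 × 190 g/cup ≈ 733.3 g
diced celery: 1/3 cup × 13/8 × 120 g/cup ÷ 1000 g/kg ≈ 0.1 kg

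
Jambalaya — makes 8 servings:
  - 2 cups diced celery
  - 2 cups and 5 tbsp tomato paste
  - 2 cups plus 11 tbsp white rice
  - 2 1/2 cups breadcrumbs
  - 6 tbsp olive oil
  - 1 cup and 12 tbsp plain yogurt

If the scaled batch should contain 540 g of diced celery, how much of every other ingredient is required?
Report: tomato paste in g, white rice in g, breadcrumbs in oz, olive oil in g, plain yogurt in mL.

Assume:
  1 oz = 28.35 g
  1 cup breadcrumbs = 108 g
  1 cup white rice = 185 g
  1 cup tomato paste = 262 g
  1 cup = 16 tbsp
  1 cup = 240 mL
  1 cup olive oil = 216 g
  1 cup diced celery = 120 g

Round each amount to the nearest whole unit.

tomato paste: 1363 g; white rice: 1119 g; breadcrumbs: 21 oz; olive oil: 182 g; plain yogurt: 945 mL

The original recipe has 240 g of diced celery, so the scaling factor is 540 ÷ 240 = 9/4 = 2.25.
tomato paste: (2 cup + 5 tbsp = 2.3125 cup) × 9/4 × 262 g/cup ≈ 1363 g
white rice: (2 cup + 11 tbsp = 2.6875 cup) × 9/4 × 185 g/cup ≈ 1119 g
breadcrumbs: 2.5 cup × 9/4 × 108 g/cup ÷ 28.35 g/oz ≈ 21 oz
olive oil: 6 tbsp × 9/4 ÷ 16 tbsp/cup × 216 g/cup ≈ 182 g
plain yogurt: (1 cup + 12 tbsp = 1.75 cup) × 9/4 × 240 mL/cup = 945 mL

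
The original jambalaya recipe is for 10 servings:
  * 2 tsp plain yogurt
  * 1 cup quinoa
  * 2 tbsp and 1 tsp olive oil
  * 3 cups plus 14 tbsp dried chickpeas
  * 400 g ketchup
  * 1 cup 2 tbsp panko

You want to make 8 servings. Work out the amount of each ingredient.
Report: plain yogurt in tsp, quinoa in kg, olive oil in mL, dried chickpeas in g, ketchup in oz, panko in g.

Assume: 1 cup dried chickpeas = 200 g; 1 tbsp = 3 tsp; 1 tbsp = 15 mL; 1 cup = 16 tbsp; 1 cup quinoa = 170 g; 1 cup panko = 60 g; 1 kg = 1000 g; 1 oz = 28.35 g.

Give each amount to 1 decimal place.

plain yogurt: 1.6 tsp; quinoa: 0.1 kg; olive oil: 28.0 mL; dried chickpeas: 620.0 g; ketchup: 11.3 oz; panko: 54.0 g

Scaling factor: 8/10 = 4/5 = 0.8.
plain yogurt: 2 tsp × 4/5 = 1.6 tsp
quinoa: 1 cup × 4/5 × 170 g/cup ÷ 1000 g/kg ≈ 0.1 kg
olive oil: (2 tbsp + 1 tsp = 7/3 tbsp) × 4/5 × 15 mL/tbsp = 28.0 mL
dried chickpeas: (3 cup + 14 tbsp = 3.875 cup) × 4/5 × 200 g/cup = 620.0 g
ketchup: 400 g × 4/5 ÷ 28.35 g/oz ≈ 11.3 oz
panko: (1 cup + 2 tbsp = 1.125 cup) × 4/5 × 60 g/cup = 54.0 g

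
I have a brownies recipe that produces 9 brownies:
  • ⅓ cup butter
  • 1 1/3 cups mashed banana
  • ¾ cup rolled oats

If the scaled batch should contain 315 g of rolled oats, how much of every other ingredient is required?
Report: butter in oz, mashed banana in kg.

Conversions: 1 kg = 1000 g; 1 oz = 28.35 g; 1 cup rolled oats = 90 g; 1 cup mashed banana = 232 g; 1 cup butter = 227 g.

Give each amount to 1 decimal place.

butter: 12.5 oz; mashed banana: 1.4 kg

The original recipe has 67.5 g of rolled oats, so the scaling factor is 315 ÷ 67.5 = 14/3.
butter: 1/3 cup × 14/3 × 227 g/cup ÷ 28.35 g/oz ≈ 12.5 oz
mashed banana: 4/3 cup × 14/3 × 232 g/cup ÷ 1000 g/kg ≈ 1.4 kg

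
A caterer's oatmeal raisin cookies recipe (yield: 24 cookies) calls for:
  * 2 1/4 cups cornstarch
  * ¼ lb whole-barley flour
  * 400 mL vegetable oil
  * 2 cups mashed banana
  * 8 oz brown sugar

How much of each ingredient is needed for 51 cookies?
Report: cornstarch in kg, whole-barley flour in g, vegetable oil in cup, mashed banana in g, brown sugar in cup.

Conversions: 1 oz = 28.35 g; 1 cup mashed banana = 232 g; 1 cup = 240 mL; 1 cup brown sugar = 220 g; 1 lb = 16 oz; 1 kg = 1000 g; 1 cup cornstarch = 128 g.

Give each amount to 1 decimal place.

Scaling factor: 51/24 = 17/8 = 2.125.
cornstarch: 2.25 cup × 17/8 × 128 g/cup ÷ 1000 g/kg ≈ 0.6 kg
whole-barley flour: 0.25 lb × 17/8 × 16 oz/lb × 28.35 g/oz ≈ 241.0 g
vegetable oil: 400 mL × 17/8 ÷ 240 mL/cup ≈ 3.5 cup
mashed banana: 2 cup × 17/8 × 232 g/cup = 986.0 g
brown sugar: 8 oz × 17/8 × 28.35 g/oz ÷ 220 g/cup ≈ 2.2 cup

cornstarch: 0.6 kg; whole-barley flour: 241.0 g; vegetable oil: 3.5 cup; mashed banana: 986.0 g; brown sugar: 2.2 cup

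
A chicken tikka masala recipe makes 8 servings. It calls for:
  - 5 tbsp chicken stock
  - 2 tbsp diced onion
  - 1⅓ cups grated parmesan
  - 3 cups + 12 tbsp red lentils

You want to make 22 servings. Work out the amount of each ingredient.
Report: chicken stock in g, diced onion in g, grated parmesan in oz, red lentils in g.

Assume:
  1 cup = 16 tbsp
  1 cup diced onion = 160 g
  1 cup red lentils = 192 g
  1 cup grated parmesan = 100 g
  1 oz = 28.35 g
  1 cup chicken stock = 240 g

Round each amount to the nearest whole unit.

Scaling factor: 22/8 = 11/4 = 2.75.
chicken stock: 5 tbsp × 11/4 ÷ 16 tbsp/cup × 240 g/cup ≈ 206 g
diced onion: 2 tbsp × 11/4 ÷ 16 tbsp/cup × 160 g/cup = 55 g
grated parmesan: 4/3 cup × 11/4 × 100 g/cup ÷ 28.35 g/oz ≈ 13 oz
red lentils: (3 cup + 12 tbsp = 3.75 cup) × 11/4 × 192 g/cup = 1980 g

chicken stock: 206 g; diced onion: 55 g; grated parmesan: 13 oz; red lentils: 1980 g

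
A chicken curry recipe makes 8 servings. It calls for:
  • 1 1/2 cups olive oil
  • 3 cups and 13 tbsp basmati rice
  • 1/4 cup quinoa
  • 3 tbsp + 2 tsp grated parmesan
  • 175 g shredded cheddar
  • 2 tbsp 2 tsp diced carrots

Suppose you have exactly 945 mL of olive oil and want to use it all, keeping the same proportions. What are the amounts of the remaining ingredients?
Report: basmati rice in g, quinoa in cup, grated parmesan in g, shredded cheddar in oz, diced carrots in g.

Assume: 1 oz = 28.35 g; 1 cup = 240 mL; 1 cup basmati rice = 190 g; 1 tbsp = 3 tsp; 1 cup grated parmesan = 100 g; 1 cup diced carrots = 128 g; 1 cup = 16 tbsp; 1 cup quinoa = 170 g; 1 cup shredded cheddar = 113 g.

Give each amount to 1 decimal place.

basmati rice: 1901.5 g; quinoa: 0.7 cup; grated parmesan: 60.2 g; shredded cheddar: 16.2 oz; diced carrots: 56.0 g

The original recipe has 360 mL of olive oil, so the scaling factor is 945 ÷ 360 = 21/8 = 2.625.
basmati rice: (3 cup + 13 tbsp = 3.8125 cup) × 21/8 × 190 g/cup ≈ 1901.5 g
quinoa: 0.25 cup × 21/8 ≈ 0.7 cup
grated parmesan: (3 tbsp + 2 tsp = 11/3 tbsp) × 21/8 ÷ 16 tbsp/cup × 100 g/cup ≈ 60.2 g
shredded cheddar: 175 g × 21/8 ÷ 28.35 g/oz ≈ 16.2 oz
diced carrots: (2 tbsp + 2 tsp = 8/3 tbsp) × 21/8 ÷ 16 tbsp/cup × 128 g/cup = 56.0 g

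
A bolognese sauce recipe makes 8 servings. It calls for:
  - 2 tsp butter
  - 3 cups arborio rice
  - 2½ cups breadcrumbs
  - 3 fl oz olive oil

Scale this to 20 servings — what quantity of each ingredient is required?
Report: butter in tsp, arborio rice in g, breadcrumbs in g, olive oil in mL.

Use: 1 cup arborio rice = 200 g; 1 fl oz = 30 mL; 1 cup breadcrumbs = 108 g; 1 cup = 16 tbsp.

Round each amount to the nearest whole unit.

Scaling factor: 20/8 = 5/2 = 2.5.
butter: 2 tsp × 5/2 = 5 tsp
arborio rice: 3 cup × 5/2 × 200 g/cup = 1500 g
breadcrumbs: 2.5 cup × 5/2 × 108 g/cup = 675 g
olive oil: 3 fl oz × 5/2 × 30 mL/fl oz = 225 mL

butter: 5 tsp; arborio rice: 1500 g; breadcrumbs: 675 g; olive oil: 225 mL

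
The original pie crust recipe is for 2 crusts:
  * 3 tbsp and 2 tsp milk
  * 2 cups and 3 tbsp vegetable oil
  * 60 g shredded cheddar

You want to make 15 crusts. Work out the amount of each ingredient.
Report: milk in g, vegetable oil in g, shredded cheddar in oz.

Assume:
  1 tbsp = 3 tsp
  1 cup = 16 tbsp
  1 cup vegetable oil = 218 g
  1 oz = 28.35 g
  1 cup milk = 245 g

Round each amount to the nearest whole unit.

Scaling factor: 15/2 = 7.5.
milk: (3 tbsp + 2 tsp = 11/3 tbsp) × 15/2 ÷ 16 tbsp/cup × 245 g/cup ≈ 421 g
vegetable oil: (2 cup + 3 tbsp = 2.1875 cup) × 15/2 × 218 g/cup ≈ 3577 g
shredded cheddar: 60 g × 15/2 ÷ 28.35 g/oz ≈ 16 oz

milk: 421 g; vegetable oil: 3577 g; shredded cheddar: 16 oz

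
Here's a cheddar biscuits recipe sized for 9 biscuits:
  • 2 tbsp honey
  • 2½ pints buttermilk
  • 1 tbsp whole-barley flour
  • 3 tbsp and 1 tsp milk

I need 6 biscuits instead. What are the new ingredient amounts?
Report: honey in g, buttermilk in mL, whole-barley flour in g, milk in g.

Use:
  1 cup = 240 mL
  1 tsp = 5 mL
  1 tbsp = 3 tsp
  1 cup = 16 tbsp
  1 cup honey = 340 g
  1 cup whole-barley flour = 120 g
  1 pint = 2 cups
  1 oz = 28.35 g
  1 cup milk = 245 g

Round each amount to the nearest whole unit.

honey: 28 g; buttermilk: 800 mL; whole-barley flour: 5 g; milk: 34 g

Scaling factor: 6/9 = 2/3.
honey: 2 tbsp × 2/3 ÷ 16 tbsp/cup × 340 g/cup ≈ 28 g
buttermilk: 2.5 pint × 2/3 × 2 cup/pint × 240 mL/cup = 800 mL
whole-barley flour: 1 tbsp × 2/3 ÷ 16 tbsp/cup × 120 g/cup = 5 g
milk: (3 tbsp + 1 tsp = 10/3 tbsp) × 2/3 ÷ 16 tbsp/cup × 245 g/cup ≈ 34 g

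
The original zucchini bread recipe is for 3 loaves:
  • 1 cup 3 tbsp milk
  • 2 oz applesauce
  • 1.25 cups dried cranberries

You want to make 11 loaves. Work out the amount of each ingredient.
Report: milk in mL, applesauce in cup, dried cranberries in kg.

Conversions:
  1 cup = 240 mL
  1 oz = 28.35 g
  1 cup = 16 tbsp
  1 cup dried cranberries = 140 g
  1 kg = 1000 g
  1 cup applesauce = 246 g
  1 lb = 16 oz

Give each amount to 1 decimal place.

milk: 1045.0 mL; applesauce: 0.8 cup; dried cranberries: 0.6 kg

Scaling factor: 11/3.
milk: (1 cup + 3 tbsp = 1.1875 cup) × 11/3 × 240 mL/cup = 1045.0 mL
applesauce: 2 oz × 11/3 × 28.35 g/oz ÷ 246 g/cup ≈ 0.8 cup
dried cranberries: 1.25 cup × 11/3 × 140 g/cup ÷ 1000 g/kg ≈ 0.6 kg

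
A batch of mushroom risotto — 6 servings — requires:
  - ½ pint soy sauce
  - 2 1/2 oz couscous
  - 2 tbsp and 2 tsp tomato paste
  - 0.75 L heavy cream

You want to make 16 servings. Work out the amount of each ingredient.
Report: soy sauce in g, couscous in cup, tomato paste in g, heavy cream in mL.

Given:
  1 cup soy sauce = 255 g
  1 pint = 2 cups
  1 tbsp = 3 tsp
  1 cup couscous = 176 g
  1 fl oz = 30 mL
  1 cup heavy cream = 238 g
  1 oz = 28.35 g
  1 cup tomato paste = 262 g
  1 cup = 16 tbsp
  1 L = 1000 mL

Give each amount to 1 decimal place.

Scaling factor: 16/6 = 8/3.
soy sauce: 0.5 pint × 8/3 × 2 cup/pint × 255 g/cup = 680.0 g
couscous: 2.5 oz × 8/3 × 28.35 g/oz ÷ 176 g/cup ≈ 1.1 cup
tomato paste: (2 tbsp + 2 tsp = 8/3 tbsp) × 8/3 ÷ 16 tbsp/cup × 262 g/cup ≈ 116.4 g
heavy cream: 0.75 L × 8/3 × 1000 mL/L = 2000.0 mL

soy sauce: 680.0 g; couscous: 1.1 cup; tomato paste: 116.4 g; heavy cream: 2000.0 mL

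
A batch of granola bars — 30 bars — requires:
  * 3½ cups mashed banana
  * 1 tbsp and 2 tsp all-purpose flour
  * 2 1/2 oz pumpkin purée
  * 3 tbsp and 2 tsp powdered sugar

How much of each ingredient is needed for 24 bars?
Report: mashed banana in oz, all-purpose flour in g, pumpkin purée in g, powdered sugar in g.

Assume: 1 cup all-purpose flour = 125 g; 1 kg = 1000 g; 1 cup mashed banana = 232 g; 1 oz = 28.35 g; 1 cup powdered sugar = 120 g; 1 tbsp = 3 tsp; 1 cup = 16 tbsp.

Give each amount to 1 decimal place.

Scaling factor: 24/30 = 4/5 = 0.8.
mashed banana: 3.5 cup × 4/5 × 232 g/cup ÷ 28.35 g/oz ≈ 22.9 oz
all-purpose flour: (1 tbsp + 2 tsp = 5/3 tbsp) × 4/5 ÷ 16 tbsp/cup × 125 g/cup ≈ 10.4 g
pumpkin purée: 2.5 oz × 4/5 × 28.35 g/oz = 56.7 g
powdered sugar: (3 tbsp + 2 tsp = 11/3 tbsp) × 4/5 ÷ 16 tbsp/cup × 120 g/cup = 22.0 g

mashed banana: 22.9 oz; all-purpose flour: 10.4 g; pumpkin purée: 56.7 g; powdered sugar: 22.0 g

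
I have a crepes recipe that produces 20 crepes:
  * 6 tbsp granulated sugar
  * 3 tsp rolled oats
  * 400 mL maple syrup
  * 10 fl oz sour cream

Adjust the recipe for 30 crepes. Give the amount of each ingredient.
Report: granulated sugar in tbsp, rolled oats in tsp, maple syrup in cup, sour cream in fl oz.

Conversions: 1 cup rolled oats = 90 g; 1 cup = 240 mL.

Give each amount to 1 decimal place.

granulated sugar: 9.0 tbsp; rolled oats: 4.5 tsp; maple syrup: 2.5 cup; sour cream: 15.0 fl oz

Scaling factor: 30/20 = 3/2 = 1.5.
granulated sugar: 6 tbsp × 3/2 = 9.0 tbsp
rolled oats: 3 tsp × 3/2 = 4.5 tsp
maple syrup: 400 mL × 3/2 ÷ 240 mL/cup = 2.5 cup
sour cream: 10 fl oz × 3/2 = 15.0 fl oz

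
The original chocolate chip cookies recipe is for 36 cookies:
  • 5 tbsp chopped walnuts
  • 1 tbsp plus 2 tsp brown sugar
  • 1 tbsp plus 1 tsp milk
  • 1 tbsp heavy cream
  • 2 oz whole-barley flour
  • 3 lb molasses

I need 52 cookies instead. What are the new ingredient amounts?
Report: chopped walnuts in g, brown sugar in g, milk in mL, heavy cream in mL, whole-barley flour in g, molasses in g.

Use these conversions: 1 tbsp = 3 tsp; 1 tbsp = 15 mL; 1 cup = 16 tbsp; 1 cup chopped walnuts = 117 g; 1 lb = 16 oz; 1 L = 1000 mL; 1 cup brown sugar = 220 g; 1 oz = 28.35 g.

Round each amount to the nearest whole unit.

Scaling factor: 52/36 = 13/9.
chopped walnuts: 5 tbsp × 13/9 ÷ 16 tbsp/cup × 117 g/cup ≈ 53 g
brown sugar: (1 tbsp + 2 tsp = 5/3 tbsp) × 13/9 ÷ 16 tbsp/cup × 220 g/cup ≈ 33 g
milk: (1 tbsp + 1 tsp = 4/3 tbsp) × 13/9 × 15 mL/tbsp ≈ 29 mL
heavy cream: 1 tbsp × 13/9 × 15 mL/tbsp ≈ 22 mL
whole-barley flour: 2 oz × 13/9 × 28.35 g/oz ≈ 82 g
molasses: 3 lb × 13/9 × 16 oz/lb × 28.35 g/oz ≈ 1966 g

chopped walnuts: 53 g; brown sugar: 33 g; milk: 29 mL; heavy cream: 22 mL; whole-barley flour: 82 g; molasses: 1966 g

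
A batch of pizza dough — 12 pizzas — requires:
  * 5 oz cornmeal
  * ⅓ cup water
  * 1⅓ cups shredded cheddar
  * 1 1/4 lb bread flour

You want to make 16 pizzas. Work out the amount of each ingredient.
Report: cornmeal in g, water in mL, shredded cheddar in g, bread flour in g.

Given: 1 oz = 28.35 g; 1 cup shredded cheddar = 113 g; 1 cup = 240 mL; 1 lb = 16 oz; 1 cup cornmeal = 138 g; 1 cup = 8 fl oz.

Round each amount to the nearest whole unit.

cornmeal: 189 g; water: 107 mL; shredded cheddar: 201 g; bread flour: 756 g

Scaling factor: 16/12 = 4/3.
cornmeal: 5 oz × 4/3 × 28.35 g/oz = 189 g
water: 1/3 cup × 4/3 × 240 mL/cup ≈ 107 mL
shredded cheddar: 4/3 cup × 4/3 × 113 g/cup ≈ 201 g
bread flour: 1.25 lb × 4/3 × 16 oz/lb × 28.35 g/oz = 756 g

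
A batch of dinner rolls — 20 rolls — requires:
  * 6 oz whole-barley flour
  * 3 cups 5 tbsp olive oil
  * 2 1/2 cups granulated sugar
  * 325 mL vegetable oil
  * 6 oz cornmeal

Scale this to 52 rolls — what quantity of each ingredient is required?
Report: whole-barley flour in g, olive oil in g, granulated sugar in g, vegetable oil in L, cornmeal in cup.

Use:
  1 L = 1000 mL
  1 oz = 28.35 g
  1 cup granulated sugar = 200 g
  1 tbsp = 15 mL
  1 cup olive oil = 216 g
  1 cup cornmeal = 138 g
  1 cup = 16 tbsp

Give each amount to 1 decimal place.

whole-barley flour: 442.3 g; olive oil: 1860.3 g; granulated sugar: 1300.0 g; vegetable oil: 0.8 L; cornmeal: 3.2 cup

Scaling factor: 52/20 = 13/5 = 2.6.
whole-barley flour: 6 oz × 13/5 × 28.35 g/oz ≈ 442.3 g
olive oil: (3 cup + 5 tbsp = 3.3125 cup) × 13/5 × 216 g/cup = 1860.3 g
granulated sugar: 2.5 cup × 13/5 × 200 g/cup = 1300.0 g
vegetable oil: 325 mL × 13/5 ÷ 1000 mL/L ≈ 0.8 L
cornmeal: 6 oz × 13/5 × 28.35 g/oz ÷ 138 g/cup ≈ 3.2 cup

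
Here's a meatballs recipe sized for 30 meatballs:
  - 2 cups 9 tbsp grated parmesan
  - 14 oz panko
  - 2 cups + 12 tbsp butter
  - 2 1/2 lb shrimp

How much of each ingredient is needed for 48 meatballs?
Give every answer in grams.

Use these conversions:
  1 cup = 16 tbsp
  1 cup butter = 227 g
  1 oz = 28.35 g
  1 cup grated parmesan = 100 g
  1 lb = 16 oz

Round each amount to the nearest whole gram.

Scaling factor: 48/30 = 8/5 = 1.6.
grated parmesan: (2 cup + 9 tbsp = 2.5625 cup) × 8/5 × 100 g/cup = 410 g
panko: 14 oz × 8/5 × 28.35 g/oz ≈ 635 g
butter: (2 cup + 12 tbsp = 2.75 cup) × 8/5 × 227 g/cup ≈ 999 g
shrimp: 2.5 lb × 8/5 × 16 oz/lb × 28.35 g/oz ≈ 1814 g

grated parmesan: 410 g; panko: 635 g; butter: 999 g; shrimp: 1814 g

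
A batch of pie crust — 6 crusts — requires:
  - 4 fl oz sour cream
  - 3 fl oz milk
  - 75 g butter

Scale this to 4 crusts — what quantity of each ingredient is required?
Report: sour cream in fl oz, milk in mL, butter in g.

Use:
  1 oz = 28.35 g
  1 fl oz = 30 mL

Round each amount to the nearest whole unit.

sour cream: 3 fl oz; milk: 60 mL; butter: 50 g

Scaling factor: 4/6 = 2/3.
sour cream: 4 fl oz × 2/3 ≈ 3 fl oz
milk: 3 fl oz × 2/3 × 30 mL/fl oz = 60 mL
butter: 75 g × 2/3 = 50 g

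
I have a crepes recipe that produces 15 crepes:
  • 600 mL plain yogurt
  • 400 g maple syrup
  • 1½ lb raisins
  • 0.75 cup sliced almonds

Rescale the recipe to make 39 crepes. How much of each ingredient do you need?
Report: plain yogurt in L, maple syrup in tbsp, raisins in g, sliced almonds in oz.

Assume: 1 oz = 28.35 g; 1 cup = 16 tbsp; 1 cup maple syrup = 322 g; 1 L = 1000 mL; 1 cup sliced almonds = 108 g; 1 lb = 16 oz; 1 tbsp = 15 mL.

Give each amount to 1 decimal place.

plain yogurt: 1.6 L; maple syrup: 51.7 tbsp; raisins: 1769.0 g; sliced almonds: 7.4 oz

Scaling factor: 39/15 = 13/5 = 2.6.
plain yogurt: 600 mL × 13/5 ÷ 1000 mL/L ≈ 1.6 L
maple syrup: 400 g × 13/5 ÷ 322 g/cup × 16 tbsp/cup ≈ 51.7 tbsp
raisins: 1.5 lb × 13/5 × 16 oz/lb × 28.35 g/oz ≈ 1769.0 g
sliced almonds: 0.75 cup × 13/5 × 108 g/cup ÷ 28.35 g/oz ≈ 7.4 oz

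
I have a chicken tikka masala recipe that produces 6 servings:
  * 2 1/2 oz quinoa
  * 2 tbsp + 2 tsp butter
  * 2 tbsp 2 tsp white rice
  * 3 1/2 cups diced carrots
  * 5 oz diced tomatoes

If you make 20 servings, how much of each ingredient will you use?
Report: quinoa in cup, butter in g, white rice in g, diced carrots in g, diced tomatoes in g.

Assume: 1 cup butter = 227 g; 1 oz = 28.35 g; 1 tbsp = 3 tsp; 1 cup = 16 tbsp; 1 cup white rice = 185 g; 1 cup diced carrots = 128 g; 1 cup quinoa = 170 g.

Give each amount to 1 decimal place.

Scaling factor: 20/6 = 10/3.
quinoa: 2.5 oz × 10/3 × 28.35 g/oz ÷ 170 g/cup ≈ 1.4 cup
butter: (2 tbsp + 2 tsp = 8/3 tbsp) × 10/3 ÷ 16 tbsp/cup × 227 g/cup ≈ 126.1 g
white rice: (2 tbsp + 2 tsp = 8/3 tbsp) × 10/3 ÷ 16 tbsp/cup × 185 g/cup ≈ 102.8 g
diced carrots: 3.5 cup × 10/3 × 128 g/cup ≈ 1493.3 g
diced tomatoes: 5 oz × 10/3 × 28.35 g/oz = 472.5 g

quinoa: 1.4 cup; butter: 126.1 g; white rice: 102.8 g; diced carrots: 1493.3 g; diced tomatoes: 472.5 g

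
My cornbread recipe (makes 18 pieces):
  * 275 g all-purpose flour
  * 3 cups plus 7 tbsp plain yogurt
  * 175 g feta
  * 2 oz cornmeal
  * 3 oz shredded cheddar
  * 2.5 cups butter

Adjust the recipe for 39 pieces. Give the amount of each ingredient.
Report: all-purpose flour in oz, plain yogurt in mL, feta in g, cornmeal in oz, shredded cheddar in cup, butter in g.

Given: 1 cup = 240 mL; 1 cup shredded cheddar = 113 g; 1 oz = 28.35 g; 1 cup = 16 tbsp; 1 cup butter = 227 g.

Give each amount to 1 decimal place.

Scaling factor: 39/18 = 13/6.
all-purpose flour: 275 g × 13/6 ÷ 28.35 g/oz ≈ 21.0 oz
plain yogurt: (3 cup + 7 tbsp = 3.4375 cup) × 13/6 × 240 mL/cup = 1787.5 mL
feta: 175 g × 13/6 ≈ 379.2 g
cornmeal: 2 oz × 13/6 ≈ 4.3 oz
shredded cheddar: 3 oz × 13/6 × 28.35 g/oz ÷ 113 g/cup ≈ 1.6 cup
butter: 2.5 cup × 13/6 × 227 g/cup ≈ 1229.6 g

all-purpose flour: 21.0 oz; plain yogurt: 1787.5 mL; feta: 379.2 g; cornmeal: 4.3 oz; shredded cheddar: 1.6 cup; butter: 1229.6 g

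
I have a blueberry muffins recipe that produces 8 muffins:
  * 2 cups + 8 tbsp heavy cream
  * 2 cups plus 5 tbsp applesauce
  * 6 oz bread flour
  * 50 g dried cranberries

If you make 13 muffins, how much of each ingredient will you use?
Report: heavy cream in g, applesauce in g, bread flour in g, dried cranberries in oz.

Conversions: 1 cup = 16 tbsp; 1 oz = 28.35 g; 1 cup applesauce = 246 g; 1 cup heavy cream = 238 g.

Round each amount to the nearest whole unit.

Scaling factor: 13/8 = 1.625.
heavy cream: (2 cup + 8 tbsp = 2.5 cup) × 13/8 × 238 g/cup ≈ 967 g
applesauce: (2 cup + 5 tbsp = 2.3125 cup) × 13/8 × 246 g/cup ≈ 924 g
bread flour: 6 oz × 13/8 × 28.35 g/oz ≈ 276 g
dried cranberries: 50 g × 13/8 ÷ 28.35 g/oz ≈ 3 oz

heavy cream: 967 g; applesauce: 924 g; bread flour: 276 g; dried cranberries: 3 oz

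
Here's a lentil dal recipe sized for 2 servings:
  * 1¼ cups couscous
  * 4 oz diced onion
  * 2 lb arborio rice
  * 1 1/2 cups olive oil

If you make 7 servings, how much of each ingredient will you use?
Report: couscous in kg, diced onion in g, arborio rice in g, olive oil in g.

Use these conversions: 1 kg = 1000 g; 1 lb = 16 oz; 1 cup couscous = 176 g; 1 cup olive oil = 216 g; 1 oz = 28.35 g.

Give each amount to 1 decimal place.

Scaling factor: 7/2 = 3.5.
couscous: 1.25 cup × 7/2 × 176 g/cup ÷ 1000 g/kg ≈ 0.8 kg
diced onion: 4 oz × 7/2 × 28.35 g/oz = 396.9 g
arborio rice: 2 lb × 7/2 × 16 oz/lb × 28.35 g/oz = 3175.2 g
olive oil: 1.5 cup × 7/2 × 216 g/cup = 1134.0 g

couscous: 0.8 kg; diced onion: 396.9 g; arborio rice: 3175.2 g; olive oil: 1134.0 g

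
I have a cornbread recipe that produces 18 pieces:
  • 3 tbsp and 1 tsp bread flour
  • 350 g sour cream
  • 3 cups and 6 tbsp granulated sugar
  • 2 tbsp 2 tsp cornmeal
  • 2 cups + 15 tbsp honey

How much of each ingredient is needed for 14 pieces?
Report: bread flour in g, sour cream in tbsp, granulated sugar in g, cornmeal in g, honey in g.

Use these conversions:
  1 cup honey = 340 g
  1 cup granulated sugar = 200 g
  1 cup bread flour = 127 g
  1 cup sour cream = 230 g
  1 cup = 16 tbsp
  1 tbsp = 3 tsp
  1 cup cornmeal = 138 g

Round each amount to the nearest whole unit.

bread flour: 21 g; sour cream: 19 tbsp; granulated sugar: 525 g; cornmeal: 18 g; honey: 777 g

Scaling factor: 14/18 = 7/9.
bread flour: (3 tbsp + 1 tsp = 10/3 tbsp) × 7/9 ÷ 16 tbsp/cup × 127 g/cup ≈ 21 g
sour cream: 350 g × 7/9 ÷ 230 g/cup × 16 tbsp/cup ≈ 19 tbsp
granulated sugar: (3 cup + 6 tbsp = 3.375 cup) × 7/9 × 200 g/cup = 525 g
cornmeal: (2 tbsp + 2 tsp = 8/3 tbsp) × 7/9 ÷ 16 tbsp/cup × 138 g/cup ≈ 18 g
honey: (2 cup + 15 tbsp = 2.9375 cup) × 7/9 × 340 g/cup ≈ 777 g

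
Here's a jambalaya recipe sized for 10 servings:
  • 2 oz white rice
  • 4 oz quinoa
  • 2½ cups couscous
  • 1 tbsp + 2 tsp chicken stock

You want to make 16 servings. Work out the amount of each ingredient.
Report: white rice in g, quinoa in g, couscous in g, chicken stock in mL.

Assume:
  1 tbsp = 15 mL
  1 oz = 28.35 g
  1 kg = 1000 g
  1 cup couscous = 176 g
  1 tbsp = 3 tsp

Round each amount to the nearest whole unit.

white rice: 91 g; quinoa: 181 g; couscous: 704 g; chicken stock: 40 mL

Scaling factor: 16/10 = 8/5 = 1.6.
white rice: 2 oz × 8/5 × 28.35 g/oz ≈ 91 g
quinoa: 4 oz × 8/5 × 28.35 g/oz ≈ 181 g
couscous: 2.5 cup × 8/5 × 176 g/cup = 704 g
chicken stock: (1 tbsp + 2 tsp = 5/3 tbsp) × 8/5 × 15 mL/tbsp = 40 mL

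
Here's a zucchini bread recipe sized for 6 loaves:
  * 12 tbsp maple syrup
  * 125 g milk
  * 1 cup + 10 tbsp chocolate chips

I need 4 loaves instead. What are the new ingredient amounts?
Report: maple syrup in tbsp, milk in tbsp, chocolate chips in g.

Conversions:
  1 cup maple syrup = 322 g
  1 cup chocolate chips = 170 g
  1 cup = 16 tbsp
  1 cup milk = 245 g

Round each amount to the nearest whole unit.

Scaling factor: 4/6 = 2/3.
maple syrup: 12 tbsp × 2/3 = 8 tbsp
milk: 125 g × 2/3 ÷ 245 g/cup × 16 tbsp/cup ≈ 5 tbsp
chocolate chips: (1 cup + 10 tbsp = 1.625 cup) × 2/3 × 170 g/cup ≈ 184 g

maple syrup: 8 tbsp; milk: 5 tbsp; chocolate chips: 184 g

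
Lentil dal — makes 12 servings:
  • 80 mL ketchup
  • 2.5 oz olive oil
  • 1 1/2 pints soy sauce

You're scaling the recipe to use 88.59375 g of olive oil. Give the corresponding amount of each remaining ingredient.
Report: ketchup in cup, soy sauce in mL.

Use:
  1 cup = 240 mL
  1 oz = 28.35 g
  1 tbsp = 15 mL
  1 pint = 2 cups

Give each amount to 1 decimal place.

ketchup: 0.4 cup; soy sauce: 900.0 mL

The original recipe has 70.875 g of olive oil, so the scaling factor is 88.59375 ÷ 70.875 = 5/4 = 1.25.
ketchup: 80 mL × 5/4 ÷ 240 mL/cup ≈ 0.4 cup
soy sauce: 1.5 pint × 5/4 × 2 cup/pint × 240 mL/cup = 900.0 mL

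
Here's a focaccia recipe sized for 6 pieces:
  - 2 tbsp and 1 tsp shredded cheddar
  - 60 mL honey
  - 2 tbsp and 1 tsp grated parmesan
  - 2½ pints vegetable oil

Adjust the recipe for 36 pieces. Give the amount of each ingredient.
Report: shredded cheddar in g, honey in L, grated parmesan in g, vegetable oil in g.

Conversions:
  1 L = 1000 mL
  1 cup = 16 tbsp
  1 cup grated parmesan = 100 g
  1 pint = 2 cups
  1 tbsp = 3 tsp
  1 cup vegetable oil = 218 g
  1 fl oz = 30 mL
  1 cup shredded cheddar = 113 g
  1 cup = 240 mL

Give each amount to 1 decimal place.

shredded cheddar: 98.9 g; honey: 0.4 L; grated parmesan: 87.5 g; vegetable oil: 6540.0 g

Scaling factor: 36/6 = 6.
shredded cheddar: (2 tbsp + 1 tsp = 7/3 tbsp) × 6 ÷ 16 tbsp/cup × 113 g/cup ≈ 98.9 g
honey: 60 mL × 6 ÷ 1000 mL/L ≈ 0.4 L
grated parmesan: (2 tbsp + 1 tsp = 7/3 tbsp) × 6 ÷ 16 tbsp/cup × 100 g/cup = 87.5 g
vegetable oil: 2.5 pint × 6 × 2 cup/pint × 218 g/cup = 6540.0 g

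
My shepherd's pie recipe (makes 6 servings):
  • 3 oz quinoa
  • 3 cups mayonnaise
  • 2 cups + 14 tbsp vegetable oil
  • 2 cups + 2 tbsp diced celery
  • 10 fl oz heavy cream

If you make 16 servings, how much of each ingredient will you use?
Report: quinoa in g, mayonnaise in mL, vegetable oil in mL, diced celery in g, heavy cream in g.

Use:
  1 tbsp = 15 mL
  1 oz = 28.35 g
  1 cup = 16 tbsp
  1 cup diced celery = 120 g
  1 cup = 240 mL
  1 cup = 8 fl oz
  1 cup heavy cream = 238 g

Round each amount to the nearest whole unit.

Scaling factor: 16/6 = 8/3.
quinoa: 3 oz × 8/3 × 28.35 g/oz ≈ 227 g
mayonnaise: 3 cup × 8/3 × 240 mL/cup = 1920 mL
vegetable oil: (2 cup + 14 tbsp = 2.875 cup) × 8/3 × 240 mL/cup = 1840 mL
diced celery: (2 cup + 2 tbsp = 2.125 cup) × 8/3 × 120 g/cup = 680 g
heavy cream: 10 fl oz × 8/3 ÷ 8 fl oz/cup × 238 g/cup ≈ 793 g

quinoa: 227 g; mayonnaise: 1920 mL; vegetable oil: 1840 mL; diced celery: 680 g; heavy cream: 793 g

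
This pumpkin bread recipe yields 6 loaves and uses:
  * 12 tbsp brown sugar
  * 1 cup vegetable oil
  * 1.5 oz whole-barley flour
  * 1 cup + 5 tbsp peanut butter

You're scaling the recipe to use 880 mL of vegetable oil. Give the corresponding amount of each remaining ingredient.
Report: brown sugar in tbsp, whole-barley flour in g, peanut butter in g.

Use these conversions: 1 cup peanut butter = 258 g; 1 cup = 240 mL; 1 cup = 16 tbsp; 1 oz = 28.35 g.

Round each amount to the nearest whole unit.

The original recipe has 240 mL of vegetable oil, so the scaling factor is 880 ÷ 240 = 11/3.
brown sugar: 12 tbsp × 11/3 = 44 tbsp
whole-barley flour: 1.5 oz × 11/3 × 28.35 g/oz ≈ 156 g
peanut butter: (1 cup + 5 tbsp = 1.3125 cup) × 11/3 × 258 g/cup ≈ 1242 g

brown sugar: 44 tbsp; whole-barley flour: 156 g; peanut butter: 1242 g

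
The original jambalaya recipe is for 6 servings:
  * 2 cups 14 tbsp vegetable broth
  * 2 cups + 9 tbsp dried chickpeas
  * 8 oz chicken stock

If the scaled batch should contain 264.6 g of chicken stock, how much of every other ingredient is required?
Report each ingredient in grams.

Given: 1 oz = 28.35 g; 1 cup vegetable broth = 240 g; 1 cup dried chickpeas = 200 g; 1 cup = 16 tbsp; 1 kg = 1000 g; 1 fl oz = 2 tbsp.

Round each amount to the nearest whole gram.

The original recipe has 226.8 g of chicken stock, so the scaling factor is 264.6 ÷ 226.8 = 7/6.
vegetable broth: (2 cup + 14 tbsp = 2.875 cup) × 7/6 × 240 g/cup = 805 g
dried chickpeas: (2 cup + 9 tbsp = 2.5625 cup) × 7/6 × 200 g/cup ≈ 598 g

vegetable broth: 805 g; dried chickpeas: 598 g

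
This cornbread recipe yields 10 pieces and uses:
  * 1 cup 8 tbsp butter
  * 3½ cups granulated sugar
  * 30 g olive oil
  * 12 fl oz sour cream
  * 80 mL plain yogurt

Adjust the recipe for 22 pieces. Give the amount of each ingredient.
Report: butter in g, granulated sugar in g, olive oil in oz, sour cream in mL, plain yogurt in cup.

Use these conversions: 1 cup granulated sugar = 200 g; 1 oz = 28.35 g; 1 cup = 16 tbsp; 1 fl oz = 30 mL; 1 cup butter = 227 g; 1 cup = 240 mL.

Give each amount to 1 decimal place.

Scaling factor: 22/10 = 11/5 = 2.2.
butter: (1 cup + 8 tbsp = 1.5 cup) × 11/5 × 227 g/cup = 749.1 g
granulated sugar: 3.5 cup × 11/5 × 200 g/cup = 1540.0 g
olive oil: 30 g × 11/5 ÷ 28.35 g/oz ≈ 2.3 oz
sour cream: 12 fl oz × 11/5 × 30 mL/fl oz = 792.0 mL
plain yogurt: 80 mL × 11/5 ÷ 240 mL/cup ≈ 0.7 cup

butter: 749.1 g; granulated sugar: 1540.0 g; olive oil: 2.3 oz; sour cream: 792.0 mL; plain yogurt: 0.7 cup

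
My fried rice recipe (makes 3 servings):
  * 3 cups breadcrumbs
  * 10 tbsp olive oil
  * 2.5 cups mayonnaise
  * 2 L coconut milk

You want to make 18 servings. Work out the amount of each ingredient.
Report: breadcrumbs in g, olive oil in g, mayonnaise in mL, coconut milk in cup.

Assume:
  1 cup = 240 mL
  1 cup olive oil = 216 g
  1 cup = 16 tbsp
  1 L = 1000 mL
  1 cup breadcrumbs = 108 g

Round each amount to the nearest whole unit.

breadcrumbs: 1944 g; olive oil: 810 g; mayonnaise: 3600 mL; coconut milk: 50 cup

Scaling factor: 18/3 = 6.
breadcrumbs: 3 cup × 6 × 108 g/cup = 1944 g
olive oil: 10 tbsp × 6 ÷ 16 tbsp/cup × 216 g/cup = 810 g
mayonnaise: 2.5 cup × 6 × 240 mL/cup = 3600 mL
coconut milk: 2 L × 6 × 1000 mL/L ÷ 240 mL/cup = 50 cup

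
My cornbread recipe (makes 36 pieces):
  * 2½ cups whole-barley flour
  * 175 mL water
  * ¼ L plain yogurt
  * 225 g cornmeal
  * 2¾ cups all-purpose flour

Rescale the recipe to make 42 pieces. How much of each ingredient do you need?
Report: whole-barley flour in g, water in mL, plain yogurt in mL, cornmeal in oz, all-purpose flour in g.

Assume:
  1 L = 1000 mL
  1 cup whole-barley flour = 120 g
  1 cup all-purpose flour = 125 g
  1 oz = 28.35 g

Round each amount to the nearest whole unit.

Scaling factor: 42/36 = 7/6.
whole-barley flour: 2.5 cup × 7/6 × 120 g/cup = 350 g
water: 175 mL × 7/6 ≈ 204 mL
plain yogurt: 0.25 L × 7/6 × 1000 mL/L ≈ 292 mL
cornmeal: 225 g × 7/6 ÷ 28.35 g/oz ≈ 9 oz
all-purpose flour: 2.75 cup × 7/6 × 125 g/cup ≈ 401 g

whole-barley flour: 350 g; water: 204 mL; plain yogurt: 292 mL; cornmeal: 9 oz; all-purpose flour: 401 g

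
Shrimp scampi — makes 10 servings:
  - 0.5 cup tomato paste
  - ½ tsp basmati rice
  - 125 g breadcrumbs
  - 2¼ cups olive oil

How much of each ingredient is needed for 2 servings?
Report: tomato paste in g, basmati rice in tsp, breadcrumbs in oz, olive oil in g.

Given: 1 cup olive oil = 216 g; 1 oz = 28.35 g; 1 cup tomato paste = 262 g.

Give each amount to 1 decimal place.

Scaling factor: 2/10 = 1/5 = 0.2.
tomato paste: 0.5 cup × 1/5 × 262 g/cup = 26.2 g
basmati rice: 0.5 tsp × 1/5 = 0.1 tsp
breadcrumbs: 125 g × 1/5 ÷ 28.35 g/oz ≈ 0.9 oz
olive oil: 2.25 cup × 1/5 × 216 g/cup = 97.2 g

tomato paste: 26.2 g; basmati rice: 0.1 tsp; breadcrumbs: 0.9 oz; olive oil: 97.2 g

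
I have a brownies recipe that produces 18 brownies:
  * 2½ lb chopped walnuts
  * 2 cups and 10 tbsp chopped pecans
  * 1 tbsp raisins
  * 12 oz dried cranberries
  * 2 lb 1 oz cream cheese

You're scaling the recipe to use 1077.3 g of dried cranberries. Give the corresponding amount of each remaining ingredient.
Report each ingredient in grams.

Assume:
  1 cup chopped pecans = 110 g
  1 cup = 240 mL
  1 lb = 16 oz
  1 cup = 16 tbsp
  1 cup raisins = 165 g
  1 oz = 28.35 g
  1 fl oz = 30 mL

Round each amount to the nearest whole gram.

chopped walnuts: 3591 g; chopped pecans: 914 g; raisins: 33 g; cream cheese: 2963 g

The original recipe has 340.2 g of dried cranberries, so the scaling factor is 1077.3 ÷ 340.2 = 19/6.
chopped walnuts: 2.5 lb × 19/6 × 16 oz/lb × 28.35 g/oz = 3591 g
chopped pecans: (2 cup + 10 tbsp = 2.625 cup) × 19/6 × 110 g/cup ≈ 914 g
raisins: 1 tbsp × 19/6 ÷ 16 tbsp/cup × 165 g/cup ≈ 33 g
cream cheese: (2 lb + 1 oz = 2.0625 lb) × 19/6 × 16 oz/lb × 28.35 g/oz ≈ 2963 g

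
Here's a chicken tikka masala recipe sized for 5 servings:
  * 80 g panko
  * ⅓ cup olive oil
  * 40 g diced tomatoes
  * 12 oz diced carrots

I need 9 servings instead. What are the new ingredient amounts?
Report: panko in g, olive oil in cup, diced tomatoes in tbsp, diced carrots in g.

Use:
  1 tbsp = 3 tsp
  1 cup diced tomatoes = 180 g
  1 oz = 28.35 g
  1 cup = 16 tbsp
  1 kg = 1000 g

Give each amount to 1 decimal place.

Scaling factor: 9/5 = 1.8.
panko: 80 g × 9/5 = 144.0 g
olive oil: 1/3 cup × 9/5 = 0.6 cup
diced tomatoes: 40 g × 9/5 ÷ 180 g/cup × 16 tbsp/cup = 6.4 tbsp
diced carrots: 12 oz × 9/5 × 28.35 g/oz ≈ 612.4 g

panko: 144.0 g; olive oil: 0.6 cup; diced tomatoes: 6.4 tbsp; diced carrots: 612.4 g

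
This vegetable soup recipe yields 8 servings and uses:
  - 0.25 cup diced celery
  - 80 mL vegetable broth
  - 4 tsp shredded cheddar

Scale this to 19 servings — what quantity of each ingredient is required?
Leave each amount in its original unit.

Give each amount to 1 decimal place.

diced celery: 0.6 cup; vegetable broth: 190.0 mL; shredded cheddar: 9.5 tsp

Scaling factor: 19/8 = 2.375.
diced celery: 0.25 cup × 19/8 ≈ 0.6 cup
vegetable broth: 80 mL × 19/8 = 190.0 mL
shredded cheddar: 4 tsp × 19/8 = 9.5 tsp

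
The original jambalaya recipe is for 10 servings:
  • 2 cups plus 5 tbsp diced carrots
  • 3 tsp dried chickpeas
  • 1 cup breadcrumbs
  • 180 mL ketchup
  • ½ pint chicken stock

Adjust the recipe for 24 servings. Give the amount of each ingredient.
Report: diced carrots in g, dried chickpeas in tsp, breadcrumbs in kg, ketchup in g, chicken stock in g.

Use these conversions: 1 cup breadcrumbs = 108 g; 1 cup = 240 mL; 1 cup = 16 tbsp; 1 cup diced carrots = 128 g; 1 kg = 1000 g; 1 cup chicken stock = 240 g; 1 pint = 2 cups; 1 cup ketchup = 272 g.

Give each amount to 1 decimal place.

Scaling factor: 24/10 = 12/5 = 2.4.
diced carrots: (2 cup + 5 tbsp = 2.3125 cup) × 12/5 × 128 g/cup = 710.4 g
dried chickpeas: 3 tsp × 12/5 = 7.2 tsp
breadcrumbs: 1 cup × 12/5 × 108 g/cup ÷ 1000 g/kg ≈ 0.3 kg
ketchup: 180 mL × 12/5 ÷ 240 mL/cup × 272 g/cup = 489.6 g
chicken stock: 0.5 pint × 12/5 × 2 cup/pint × 240 g/cup = 576.0 g

diced carrots: 710.4 g; dried chickpeas: 7.2 tsp; breadcrumbs: 0.3 kg; ketchup: 489.6 g; chicken stock: 576.0 g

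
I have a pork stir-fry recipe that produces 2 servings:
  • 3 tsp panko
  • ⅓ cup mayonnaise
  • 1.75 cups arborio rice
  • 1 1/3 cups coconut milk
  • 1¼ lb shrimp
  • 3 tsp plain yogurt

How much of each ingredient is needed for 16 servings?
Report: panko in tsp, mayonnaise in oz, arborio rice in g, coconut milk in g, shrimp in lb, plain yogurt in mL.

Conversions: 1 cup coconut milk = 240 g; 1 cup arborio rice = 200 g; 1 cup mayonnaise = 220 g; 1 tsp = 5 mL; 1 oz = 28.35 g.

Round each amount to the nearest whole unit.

panko: 24 tsp; mayonnaise: 21 oz; arborio rice: 2800 g; coconut milk: 2560 g; shrimp: 10 lb; plain yogurt: 120 mL

Scaling factor: 16/2 = 8.
panko: 3 tsp × 8 = 24 tsp
mayonnaise: 1/3 cup × 8 × 220 g/cup ÷ 28.35 g/oz ≈ 21 oz
arborio rice: 1.75 cup × 8 × 200 g/cup = 2800 g
coconut milk: 4/3 cup × 8 × 240 g/cup = 2560 g
shrimp: 1.25 lb × 8 = 10 lb
plain yogurt: 3 tsp × 8 × 5 mL/tsp = 120 mL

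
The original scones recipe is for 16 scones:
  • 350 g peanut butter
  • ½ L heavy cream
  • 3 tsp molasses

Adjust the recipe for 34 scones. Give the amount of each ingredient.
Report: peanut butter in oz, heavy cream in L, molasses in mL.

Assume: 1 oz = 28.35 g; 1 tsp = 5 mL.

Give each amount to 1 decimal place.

Scaling factor: 34/16 = 17/8 = 2.125.
peanut butter: 350 g × 17/8 ÷ 28.35 g/oz ≈ 26.2 oz
heavy cream: 0.5 L × 17/8 ≈ 1.1 L
molasses: 3 tsp × 17/8 × 5 mL/tsp ≈ 31.9 mL

peanut butter: 26.2 oz; heavy cream: 1.1 L; molasses: 31.9 mL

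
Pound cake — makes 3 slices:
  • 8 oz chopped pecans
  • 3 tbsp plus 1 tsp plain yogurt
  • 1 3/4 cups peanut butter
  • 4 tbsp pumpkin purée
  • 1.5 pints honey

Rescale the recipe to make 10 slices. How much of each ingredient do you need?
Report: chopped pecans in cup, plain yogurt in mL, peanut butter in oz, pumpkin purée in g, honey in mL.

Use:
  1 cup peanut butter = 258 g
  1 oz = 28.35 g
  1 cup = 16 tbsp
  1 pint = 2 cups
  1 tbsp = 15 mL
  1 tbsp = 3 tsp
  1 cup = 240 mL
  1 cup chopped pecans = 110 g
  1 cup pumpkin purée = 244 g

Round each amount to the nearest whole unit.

Scaling factor: 10/3.
chopped pecans: 8 oz × 10/3 × 28.35 g/oz ÷ 110 g/cup ≈ 7 cup
plain yogurt: (3 tbsp + 1 tsp = 10/3 tbsp) × 10/3 × 15 mL/tbsp ≈ 167 mL
peanut butter: 1.75 cup × 10/3 × 258 g/cup ÷ 28.35 g/oz ≈ 53 oz
pumpkin purée: 4 tbsp × 10/3 ÷ 16 tbsp/cup × 244 g/cup ≈ 203 g
honey: 1.5 pint × 10/3 × 2 cup/pint × 240 mL/cup = 2400 mL

chopped pecans: 7 cup; plain yogurt: 167 mL; peanut butter: 53 oz; pumpkin purée: 203 g; honey: 2400 mL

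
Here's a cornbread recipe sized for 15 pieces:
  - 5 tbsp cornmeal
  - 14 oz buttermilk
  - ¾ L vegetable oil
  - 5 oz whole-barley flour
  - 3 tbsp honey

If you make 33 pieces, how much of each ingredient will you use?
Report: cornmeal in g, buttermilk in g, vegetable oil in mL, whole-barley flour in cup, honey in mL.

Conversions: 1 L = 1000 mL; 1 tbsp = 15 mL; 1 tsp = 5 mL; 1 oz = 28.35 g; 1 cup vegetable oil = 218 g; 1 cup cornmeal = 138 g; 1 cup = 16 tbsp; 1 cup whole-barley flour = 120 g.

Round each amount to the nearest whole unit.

cornmeal: 95 g; buttermilk: 873 g; vegetable oil: 1650 mL; whole-barley flour: 3 cup; honey: 99 mL

Scaling factor: 33/15 = 11/5 = 2.2.
cornmeal: 5 tbsp × 11/5 ÷ 16 tbsp/cup × 138 g/cup ≈ 95 g
buttermilk: 14 oz × 11/5 × 28.35 g/oz ≈ 873 g
vegetable oil: 0.75 L × 11/5 × 1000 mL/L = 1650 mL
whole-barley flour: 5 oz × 11/5 × 28.35 g/oz ÷ 120 g/cup ≈ 3 cup
honey: 3 tbsp × 11/5 × 15 mL/tbsp = 99 mL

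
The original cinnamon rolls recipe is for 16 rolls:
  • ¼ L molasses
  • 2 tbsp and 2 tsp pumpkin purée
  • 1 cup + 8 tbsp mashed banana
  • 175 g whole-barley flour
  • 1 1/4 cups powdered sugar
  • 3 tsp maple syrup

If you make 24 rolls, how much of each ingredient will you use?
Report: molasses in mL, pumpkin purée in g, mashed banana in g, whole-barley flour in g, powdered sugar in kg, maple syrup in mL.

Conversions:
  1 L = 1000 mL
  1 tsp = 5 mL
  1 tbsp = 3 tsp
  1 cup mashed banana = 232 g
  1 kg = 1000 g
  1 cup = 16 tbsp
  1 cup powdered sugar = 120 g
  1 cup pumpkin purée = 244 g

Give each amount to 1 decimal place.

Scaling factor: 24/16 = 3/2 = 1.5.
molasses: 0.25 L × 3/2 × 1000 mL/L = 375.0 mL
pumpkin purée: (2 tbsp + 2 tsp = 8/3 tbsp) × 3/2 ÷ 16 tbsp/cup × 244 g/cup = 61.0 g
mashed banana: (1 cup + 8 tbsp = 1.5 cup) × 3/2 × 232 g/cup = 522.0 g
whole-barley flour: 175 g × 3/2 = 262.5 g
powdered sugar: 1.25 cup × 3/2 × 120 g/cup ÷ 1000 g/kg ≈ 0.2 kg
maple syrup: 3 tsp × 3/2 × 5 mL/tsp = 22.5 mL

molasses: 375.0 mL; pumpkin purée: 61.0 g; mashed banana: 522.0 g; whole-barley flour: 262.5 g; powdered sugar: 0.2 kg; maple syrup: 22.5 mL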